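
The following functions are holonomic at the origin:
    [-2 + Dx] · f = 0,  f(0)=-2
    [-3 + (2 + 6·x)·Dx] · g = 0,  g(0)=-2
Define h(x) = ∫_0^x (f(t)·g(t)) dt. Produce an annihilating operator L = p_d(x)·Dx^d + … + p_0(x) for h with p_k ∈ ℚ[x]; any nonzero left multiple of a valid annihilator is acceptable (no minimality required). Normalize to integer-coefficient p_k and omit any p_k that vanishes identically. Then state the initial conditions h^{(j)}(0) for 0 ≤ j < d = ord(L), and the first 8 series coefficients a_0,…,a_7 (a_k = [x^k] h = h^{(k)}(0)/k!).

L = (-7 - 12·x)·Dx + (2 + 6·x)·Dx^2  (order 2).
h: a_k = 0, 4, 7, 31/6, 181/48, 241/480, 13279/5760, -276497/80640, …
ICs: h(0) = 0, h′(0) = 4.

f: a_k = -2, -4, -4, -8/3, -4/3, -8/15, -8/45, -16/315, …
g: a_k = -2, -3, 9/4, -27/8, 405/64, -1701/128, 15309/512, -72171/1024, …
L₀ := L_f ⊗_s L_g (sym. prod.), ord ≤ 1.
h=∫₀ˣh₀: take L = L₀·Dx.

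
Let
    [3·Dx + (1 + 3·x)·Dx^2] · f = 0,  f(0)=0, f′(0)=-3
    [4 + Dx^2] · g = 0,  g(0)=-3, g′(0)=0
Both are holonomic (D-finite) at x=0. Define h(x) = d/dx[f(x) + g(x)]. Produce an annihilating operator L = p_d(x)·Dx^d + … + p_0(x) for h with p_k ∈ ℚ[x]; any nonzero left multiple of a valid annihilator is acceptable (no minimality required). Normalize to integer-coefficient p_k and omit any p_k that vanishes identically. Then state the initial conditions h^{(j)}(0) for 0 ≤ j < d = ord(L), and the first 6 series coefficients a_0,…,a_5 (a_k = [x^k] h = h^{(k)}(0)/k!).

f: a_k = 0, -3, 9/2, -9, 81/4, -243/5, …
g: a_k = -3, 0, 6, 0, -2, 0, …
L₀ := lclm(L_f,L_g); ord L₀ ≤ 2+2.
Derive L from L₀ (diff closure).
L = (348 + 144·x + 216·x^2) + (44 + 180·x + 216·x^2 + 216·x^3)·Dx + (87 + 36·x + 54·x^2)·Dx^2 + (11 + 45·x + 54·x^2 + 54·x^3)·Dx^3  (order 3).
h: a_k = -3, 21, -27, 73, -243, 3653/5, …
ICs: h(0) = -3, h′(0) = 21, h′′(0) = -54.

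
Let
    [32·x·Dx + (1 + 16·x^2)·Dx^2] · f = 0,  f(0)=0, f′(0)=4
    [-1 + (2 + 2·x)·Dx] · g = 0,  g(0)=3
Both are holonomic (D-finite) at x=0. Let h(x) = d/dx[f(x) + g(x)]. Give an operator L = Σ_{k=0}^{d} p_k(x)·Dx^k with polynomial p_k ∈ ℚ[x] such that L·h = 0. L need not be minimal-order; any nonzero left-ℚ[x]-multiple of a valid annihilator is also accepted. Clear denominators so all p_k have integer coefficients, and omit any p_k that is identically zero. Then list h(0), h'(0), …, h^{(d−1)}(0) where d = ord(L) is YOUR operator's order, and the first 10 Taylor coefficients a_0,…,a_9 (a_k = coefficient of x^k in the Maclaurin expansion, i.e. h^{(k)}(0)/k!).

L = (-64 - 160·x + 3072·x^2 + 1536·x^3) + (-131 - 256·x + 5920·x^2 + 12288·x^3 + 5376·x^4)·Dx + (-2 + 126·x + 192·x^2 + 2112·x^3 + 3584·x^4 + 1536·x^5)·Dx^2  (order 2).
h: a_k = 11/2, -3/4, -1015/16, -15/32, 262249/256, -189/512, -33553739/2048, -1287/4096, 17179888489/65536, -36465/131072, …
ICs: h(0) = 11/2, h′(0) = -3/4.

f: a_k = 0, 4, 0, -64/3, 0, 1024/5, 0, -16384/7, 0, 262144/9, …
g: a_k = 3, 3/2, -3/8, 3/16, -15/128, 21/256, -63/1024, 99/2048, -1287/32768, 2145/65536, …
Sum ⇒ L₀ = lclm(L_f,L_g) in ℚ(x)⟨Dx⟩.
h=h₀': d/dx-closure on L₀ ⇒ L.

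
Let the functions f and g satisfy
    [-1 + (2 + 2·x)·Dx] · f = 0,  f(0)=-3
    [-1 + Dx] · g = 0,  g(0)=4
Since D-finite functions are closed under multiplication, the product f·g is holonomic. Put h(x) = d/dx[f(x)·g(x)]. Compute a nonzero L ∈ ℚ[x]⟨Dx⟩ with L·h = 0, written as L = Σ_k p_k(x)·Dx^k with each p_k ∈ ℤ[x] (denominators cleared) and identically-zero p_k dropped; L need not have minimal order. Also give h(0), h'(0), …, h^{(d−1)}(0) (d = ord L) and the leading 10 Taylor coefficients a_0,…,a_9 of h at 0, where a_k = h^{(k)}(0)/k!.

L = (7 + 12·x + 4·x^2) + (-6 - 10·x - 4·x^2)·Dx  (order 1).
h: a_k = -18, -21, -51/4, -33/8, -107/64, 89/640, -1123/2560, 39551/107520, -88853/245760, 3584467/10321920, …
ICs: h(0) = -18.

f: a_k = -3, -3/2, 3/8, -3/16, 15/128, -21/256, 63/1024, -99/2048, 1287/32768, -2145/65536, …
g: a_k = 4, 4, 2, 2/3, 1/6, 1/30, 1/180, 1/1260, 1/10080, 1/90720, …
h₀=f·g: eliminate ⇒ L₀, order ≤ 1·1.
Derive L from L₀ (diff closure).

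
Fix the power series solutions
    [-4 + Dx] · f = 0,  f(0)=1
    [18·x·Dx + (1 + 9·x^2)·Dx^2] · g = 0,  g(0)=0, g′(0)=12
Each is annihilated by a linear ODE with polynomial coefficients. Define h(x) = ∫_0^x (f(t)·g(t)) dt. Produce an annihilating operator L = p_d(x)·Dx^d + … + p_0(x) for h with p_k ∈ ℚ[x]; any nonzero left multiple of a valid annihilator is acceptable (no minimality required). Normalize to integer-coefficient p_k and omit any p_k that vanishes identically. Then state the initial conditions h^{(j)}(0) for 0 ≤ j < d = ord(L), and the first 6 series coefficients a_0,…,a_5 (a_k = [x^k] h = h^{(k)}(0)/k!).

L = (16 - 72·x + 144·x^2)·Dx + (-8 + 18·x - 72·x^2)·Dx^2 + (1 + 9·x^2)·Dx^3  (order 3).
h: a_k = 0, 0, 6, 16, 15, -16/5, …
ICs: h(0) = 0, h′(0) = 0, h′′(0) = 12.

f: a_k = 1, 4, 8, 32/3, 32/3, 128/15, …
g: a_k = 0, 12, 0, -36, 0, 972/5, …
Product ⇒ symmetric product L₀, ord ≤ 2.
h=∫₀ˣh₀: take L = L₀·Dx.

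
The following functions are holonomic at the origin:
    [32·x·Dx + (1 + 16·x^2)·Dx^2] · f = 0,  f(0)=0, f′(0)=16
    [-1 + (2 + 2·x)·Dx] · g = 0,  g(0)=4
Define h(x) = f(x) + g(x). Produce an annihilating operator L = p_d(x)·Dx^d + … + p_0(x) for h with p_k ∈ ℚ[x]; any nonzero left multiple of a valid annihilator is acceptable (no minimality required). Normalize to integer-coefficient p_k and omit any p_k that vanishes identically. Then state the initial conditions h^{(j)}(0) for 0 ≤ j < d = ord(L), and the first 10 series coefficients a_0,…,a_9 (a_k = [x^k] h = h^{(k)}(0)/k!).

f: a_k = 0, 16, 0, -256/3, 0, 4096/5, 0, -65536/7, 0, 1048576/9, …
g: a_k = 4, 2, -1/2, 1/4, -5/32, 7/64, -21/256, 33/512, -429/8192, 715/16384, …
Sum ⇒ L₀ = lclm(L_f,L_g) in ℚ(x)⟨Dx⟩.
L = (-64 - 160·x + 3072·x^2 + 1536·x^3)·Dx + (-131 - 256·x + 5920·x^2 + 12288·x^3 + 5376·x^4)·Dx^2 + (-2 + 126·x + 192·x^2 + 2112·x^3 + 3584·x^4 + 1536·x^5)·Dx^3  (order 3).
h: a_k = 4, 18, -1/2, -1021/12, -5/32, 262179/320, -21/256, -33554201/3584, -429/8192, 17179875619/147456, …
ICs: h(0) = 4, h′(0) = 18, h′′(0) = -1.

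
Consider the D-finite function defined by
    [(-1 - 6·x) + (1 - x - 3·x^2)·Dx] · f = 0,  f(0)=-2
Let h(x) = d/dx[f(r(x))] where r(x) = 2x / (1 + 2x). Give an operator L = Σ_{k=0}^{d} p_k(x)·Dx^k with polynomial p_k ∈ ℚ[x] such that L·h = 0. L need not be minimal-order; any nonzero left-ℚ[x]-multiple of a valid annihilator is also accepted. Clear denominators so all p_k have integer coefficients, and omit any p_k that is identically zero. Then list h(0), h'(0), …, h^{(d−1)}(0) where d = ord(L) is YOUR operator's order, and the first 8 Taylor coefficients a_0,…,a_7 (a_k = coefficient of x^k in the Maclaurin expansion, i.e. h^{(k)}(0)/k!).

f: a_k = -2, -2, -8, -14, -38, -80, -194, -434, …
h₀=f(r): pull back L_f along r ⇒ L₀.
Differentiate: ansatz ord ≤ ord L₀ ⇒ L.
L = (12 + 72·x + 576·x^2 + 672·x^3) + (-1 - 18·x - 48·x^2 + 136·x^3 + 336·x^4)·Dx  (order 1).
h: a_k = -4, -48, 0, -1152, 2880, -27648, 112896, -700416, …
ICs: h(0) = -4.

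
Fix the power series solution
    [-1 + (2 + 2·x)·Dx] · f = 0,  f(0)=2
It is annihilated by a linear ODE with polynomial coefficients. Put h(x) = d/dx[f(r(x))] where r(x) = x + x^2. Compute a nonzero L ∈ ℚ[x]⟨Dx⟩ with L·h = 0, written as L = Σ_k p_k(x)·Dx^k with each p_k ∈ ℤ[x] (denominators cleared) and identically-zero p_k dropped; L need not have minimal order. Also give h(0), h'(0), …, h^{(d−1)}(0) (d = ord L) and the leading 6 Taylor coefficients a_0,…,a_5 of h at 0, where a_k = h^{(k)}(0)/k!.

L = 3 + (-2 - 6·x - 6·x^2 - 4·x^3)·Dx  (order 1).
h: a_k = 1, 3/2, -9/8, 3/16, 75/128, -171/256, …
ICs: h(0) = 1.

f: a_k = 2, 1, -1/4, 1/8, -5/64, 7/128, …
Change of var in L_f (x↦r) gives L₀.
Derive L from L₀ (diff closure).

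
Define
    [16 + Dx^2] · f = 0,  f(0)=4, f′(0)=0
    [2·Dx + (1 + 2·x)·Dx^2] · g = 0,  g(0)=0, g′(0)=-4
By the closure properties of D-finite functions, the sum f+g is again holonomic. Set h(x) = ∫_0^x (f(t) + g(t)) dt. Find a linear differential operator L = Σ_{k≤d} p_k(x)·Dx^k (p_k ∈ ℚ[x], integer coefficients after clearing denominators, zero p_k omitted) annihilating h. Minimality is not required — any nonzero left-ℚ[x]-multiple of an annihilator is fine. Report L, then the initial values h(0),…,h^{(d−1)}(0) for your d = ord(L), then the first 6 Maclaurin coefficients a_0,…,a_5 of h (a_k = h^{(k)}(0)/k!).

f: a_k = 4, 0, -32, 0, 128/3, 0, …
g: a_k = 0, -4, 4, -16/3, 8, -64/5, …
L₀ := lclm(L_f,L_g); ord L₀ ≤ 2+2.
h=∫₀ˣh₀: take L = L₀·Dx.
L = (160 + 256·x + 256·x^2)·Dx^2 + (48 + 224·x + 384·x^2 + 256·x^3)·Dx^3 + (10 + 16·x + 16·x^2)·Dx^4 + (3 + 14·x + 24·x^2 + 16·x^3)·Dx^5  (order 5).
h: a_k = 0, 4, -2, -28/3, -4/3, 152/15, …
ICs: h(0) = 0, h′(0) = 4, h′′(0) = -4, h′′′(0) = -56, h′′′′(0) = -32.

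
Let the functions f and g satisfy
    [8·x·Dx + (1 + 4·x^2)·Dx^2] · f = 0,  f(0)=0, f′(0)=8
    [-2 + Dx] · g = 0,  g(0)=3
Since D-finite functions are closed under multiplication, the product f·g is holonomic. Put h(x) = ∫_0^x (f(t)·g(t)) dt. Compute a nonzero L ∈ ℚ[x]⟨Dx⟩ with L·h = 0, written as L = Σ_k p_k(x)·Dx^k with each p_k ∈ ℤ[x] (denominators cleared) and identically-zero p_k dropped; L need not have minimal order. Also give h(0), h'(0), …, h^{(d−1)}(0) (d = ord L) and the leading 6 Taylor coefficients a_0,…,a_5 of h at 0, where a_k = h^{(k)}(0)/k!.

L = (4 - 16·x + 16·x^2)·Dx + (-4 + 8·x - 16·x^2)·Dx^2 + (1 + 4·x^2)·Dx^3  (order 3).
h: a_k = 0, 0, 12, 16, 4, -32/5, …
ICs: h(0) = 0, h′(0) = 0, h′′(0) = 24.

f: a_k = 0, 8, 0, -32/3, 0, 128/5, …
g: a_k = 3, 6, 6, 4, 2, 4/5, …
h₀=f·g: eliminate ⇒ L₀, order ≤ 2·1.
∫: right-multiply L₀ by Dx.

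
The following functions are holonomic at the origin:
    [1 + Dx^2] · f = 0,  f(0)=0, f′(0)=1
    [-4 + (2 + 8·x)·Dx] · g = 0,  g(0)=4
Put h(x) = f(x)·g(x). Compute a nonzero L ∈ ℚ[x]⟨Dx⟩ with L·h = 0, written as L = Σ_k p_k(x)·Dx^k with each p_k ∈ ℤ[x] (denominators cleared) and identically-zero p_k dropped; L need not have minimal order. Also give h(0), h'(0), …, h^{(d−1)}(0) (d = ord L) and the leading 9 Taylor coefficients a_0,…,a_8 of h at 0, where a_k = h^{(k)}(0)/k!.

f: a_k = 0, 1, 0, -1/6, 0, 1/120, 0, -1/5040, 0, …
g: a_k = 4, 8, -8, 16, -40, 112, -336, 1056, -3432, …
f·g: L₀ = L_f ⊗_s L_g, ord ≤ 2·1.
L = (13 + 8·x + 16·x^2) + (-4 - 16·x)·Dx + (1 + 8·x + 16·x^2)·Dx^2  (order 2).
h: a_k = 0, 4, 8, -26/3, 44/3, -1159/30, 547/5, -83009/252, 653603/630, …
ICs: h(0) = 0, h′(0) = 4.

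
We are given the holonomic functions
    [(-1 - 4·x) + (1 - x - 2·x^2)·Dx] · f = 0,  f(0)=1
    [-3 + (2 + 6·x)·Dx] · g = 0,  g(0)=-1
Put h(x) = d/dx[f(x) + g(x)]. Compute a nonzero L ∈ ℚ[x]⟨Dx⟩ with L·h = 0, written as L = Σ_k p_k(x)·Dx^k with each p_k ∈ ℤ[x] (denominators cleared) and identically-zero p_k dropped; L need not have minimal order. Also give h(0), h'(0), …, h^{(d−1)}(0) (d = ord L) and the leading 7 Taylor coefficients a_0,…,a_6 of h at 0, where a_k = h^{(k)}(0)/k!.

f: a_k = 1, 1, 3, 5, 11, 21, 43, …
g: a_k = -1, -3/2, 9/8, -27/16, 405/128, -1701/256, 15309/1024, …
Sum ⇒ L₀ = lclm(L_f,L_g) in ℚ(x)⟨Dx⟩.
Derive L from L₀ (diff closure).
L = (-114 - 522·x - 1152·x^2 - 816·x^3 - 720·x^4) + (-31 - 414·x - 1803·x^2 - 3208·x^3 - 3084·x^4 - 2160·x^5)·Dx + (10 + 66·x + 110·x^2 - 74·x^3 - 456·x^4 - 808·x^5 - 480·x^6)·Dx^2  (order 2).
h: a_k = -1/2, 33/4, 159/16, 1813/32, 18375/256, 178023/512, 713363/2048, …
ICs: h(0) = -1/2, h′(0) = 33/4.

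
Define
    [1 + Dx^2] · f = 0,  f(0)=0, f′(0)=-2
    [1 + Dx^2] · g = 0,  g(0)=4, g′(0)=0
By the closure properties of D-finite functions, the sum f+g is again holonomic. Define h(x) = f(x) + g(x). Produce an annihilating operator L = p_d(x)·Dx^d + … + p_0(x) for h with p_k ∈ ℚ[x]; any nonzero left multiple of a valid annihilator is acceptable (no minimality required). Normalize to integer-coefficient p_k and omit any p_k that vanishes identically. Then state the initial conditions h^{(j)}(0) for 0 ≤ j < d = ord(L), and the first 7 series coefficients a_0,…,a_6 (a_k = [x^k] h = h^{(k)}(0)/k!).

L = 1 + Dx^2  (order 2).
h: a_k = 4, -2, -2, 1/3, 1/6, -1/60, -1/180, …
ICs: h(0) = 4, h′(0) = -2.

f: a_k = 0, -2, 0, 1/3, 0, -1/60, 0, …
g: a_k = 4, 0, -2, 0, 1/6, 0, -1/180, …
h₀=f+g: left-lcm gives L₀, ord ≤ 4.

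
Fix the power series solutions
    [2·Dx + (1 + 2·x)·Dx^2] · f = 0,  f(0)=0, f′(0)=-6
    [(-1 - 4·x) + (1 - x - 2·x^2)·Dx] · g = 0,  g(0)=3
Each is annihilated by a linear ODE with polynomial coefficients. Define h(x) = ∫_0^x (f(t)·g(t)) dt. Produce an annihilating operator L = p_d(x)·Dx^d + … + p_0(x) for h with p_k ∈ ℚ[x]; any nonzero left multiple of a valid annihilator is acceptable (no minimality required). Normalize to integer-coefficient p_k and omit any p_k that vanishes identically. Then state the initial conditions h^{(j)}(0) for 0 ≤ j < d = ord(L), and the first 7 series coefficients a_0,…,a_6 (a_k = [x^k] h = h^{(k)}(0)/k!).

L = (6 + 16·x)·Dx + (14·x + 20·x^2)·Dx^2 + (-1 - x + 4·x^2 + 4·x^3)·Dx^3  (order 3).
h: a_k = 0, 0, -9, 0, -15, -24/5, -168/5, …
ICs: h(0) = 0, h′(0) = 0, h′′(0) = -18.

f: a_k = 0, -6, 6, -8, 12, -96/5, 32, …
g: a_k = 3, 3, 9, 15, 33, 63, 129, …
f·g: L₀ = L_f ⊗_s L_g, ord ≤ 2·1.
h=∫₀ˣh₀: take L = L₀·Dx.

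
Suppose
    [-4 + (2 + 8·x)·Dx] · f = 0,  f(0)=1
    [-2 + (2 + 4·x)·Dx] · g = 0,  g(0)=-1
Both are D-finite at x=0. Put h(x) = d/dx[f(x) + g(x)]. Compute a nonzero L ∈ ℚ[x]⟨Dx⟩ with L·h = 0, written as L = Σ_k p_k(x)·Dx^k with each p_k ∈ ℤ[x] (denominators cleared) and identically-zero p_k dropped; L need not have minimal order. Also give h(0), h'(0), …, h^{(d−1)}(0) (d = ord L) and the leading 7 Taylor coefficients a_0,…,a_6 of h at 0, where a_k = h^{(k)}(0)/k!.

L = -6 + (-9 - 24·x)·Dx + (-1 - 6·x - 8·x^2)·Dx^2  (order 2).
h: a_k = 1, -3, 21/2, -75/2, 1085/8, -3969/8, 29337/16, …
ICs: h(0) = 1, h′(0) = -3.

f: a_k = 1, 2, -2, 4, -10, 28, -84, …
g: a_k = -1, -1, 1/2, -1/2, 5/8, -7/8, 21/16, …
h₀=f+g: left-lcm gives L₀, ord ≤ 2.
Differentiate: ansatz ord ≤ ord L₀ ⇒ L.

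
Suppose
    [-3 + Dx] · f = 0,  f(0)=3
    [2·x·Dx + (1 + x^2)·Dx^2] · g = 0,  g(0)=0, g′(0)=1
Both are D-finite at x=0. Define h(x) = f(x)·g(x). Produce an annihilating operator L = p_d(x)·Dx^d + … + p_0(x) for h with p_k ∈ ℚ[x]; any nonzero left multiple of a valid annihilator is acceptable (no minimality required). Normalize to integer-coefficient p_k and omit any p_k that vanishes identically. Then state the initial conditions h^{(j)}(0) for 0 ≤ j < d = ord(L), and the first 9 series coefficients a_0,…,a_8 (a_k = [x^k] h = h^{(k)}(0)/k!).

L = (9 - 6·x + 9·x^2) + (-6 + 2·x - 6·x^2)·Dx + (1 + x^2)·Dx^2  (order 2).
h: a_k = 0, 3, 9, 25/2, 21/2, 249/40, 27/8, 1083/560, 387/560, …
ICs: h(0) = 0, h′(0) = 3.

f: a_k = 3, 9, 27/2, 27/2, 81/8, 243/40, 243/80, 729/560, 2187/4480, …
g: a_k = 0, 1, 0, -1/3, 0, 1/5, 0, -1/7, 0, …
f·g: L₀ = L_f ⊗_s L_g, ord ≤ 1·2.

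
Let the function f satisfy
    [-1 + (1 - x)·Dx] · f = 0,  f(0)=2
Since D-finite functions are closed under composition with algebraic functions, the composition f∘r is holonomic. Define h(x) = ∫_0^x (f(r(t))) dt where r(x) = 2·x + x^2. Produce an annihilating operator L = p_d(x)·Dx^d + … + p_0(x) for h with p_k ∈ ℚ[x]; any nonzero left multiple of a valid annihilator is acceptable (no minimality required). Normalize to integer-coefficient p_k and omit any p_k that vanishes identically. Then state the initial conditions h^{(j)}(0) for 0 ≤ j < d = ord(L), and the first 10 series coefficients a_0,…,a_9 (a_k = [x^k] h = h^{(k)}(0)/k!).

f: a_k = 2, 2, 2, 2, 2, 2, 2, 2, 2, 2, …
f∘r: x↦r, Dx↦Dx/r' in L_f ⇒ L₀.
Integrate: L := L₀·Dx.
L = (2 + 2·x)·Dx + (-1 + 2·x + x^2)·Dx^2  (order 2).
h: a_k = 0, 2, 2, 10/3, 6, 58/5, 70/3, 338/7, 102, 1970/9, …
ICs: h(0) = 0, h′(0) = 2.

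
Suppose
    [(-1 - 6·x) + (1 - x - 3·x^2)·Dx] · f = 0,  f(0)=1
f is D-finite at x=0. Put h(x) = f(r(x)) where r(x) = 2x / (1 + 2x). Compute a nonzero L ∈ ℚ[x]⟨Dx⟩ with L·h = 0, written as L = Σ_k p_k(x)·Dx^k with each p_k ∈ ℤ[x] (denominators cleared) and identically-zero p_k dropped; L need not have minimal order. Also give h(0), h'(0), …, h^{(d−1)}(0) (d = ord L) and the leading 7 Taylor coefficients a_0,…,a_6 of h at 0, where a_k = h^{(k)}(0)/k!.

f: a_k = 1, 1, 4, 7, 19, 40, 97, …
Change of var in L_f (x↦r) gives L₀.
L = (2 + 28·x) + (-1 - 4·x + 8·x^2 + 24·x^3)·Dx  (order 1).
h: a_k = 1, 2, 12, 0, 144, -288, 2304, …
ICs: h(0) = 1.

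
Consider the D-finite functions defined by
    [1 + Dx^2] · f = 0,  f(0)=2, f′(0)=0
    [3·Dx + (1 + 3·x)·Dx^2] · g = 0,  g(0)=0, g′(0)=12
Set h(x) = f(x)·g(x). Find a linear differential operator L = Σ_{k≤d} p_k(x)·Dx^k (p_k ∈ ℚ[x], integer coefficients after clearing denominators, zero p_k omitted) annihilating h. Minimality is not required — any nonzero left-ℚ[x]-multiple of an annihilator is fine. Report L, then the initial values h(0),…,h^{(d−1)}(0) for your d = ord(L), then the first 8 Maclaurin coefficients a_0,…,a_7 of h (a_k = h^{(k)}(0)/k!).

L = (-203 - 222·x - 189·x^2 + 432·x^3 + 324·x^4) + (-84 - 108·x + 648·x^2 + 648·x^3)·Dx + (-208 - 228·x - 54·x^2 + 864·x^3 + 648·x^4)·Dx^2 + (-84 - 108·x + 648·x^2 + 648·x^3)·Dx^3 + (-5 - 6·x + 135·x^2 + 432·x^3 + 324·x^4)·Dx^4  (order 4).
h: a_k = 0, 24, -36, 60, -144, 1769/5, -1785/2, 484679/210, …
ICs: h(0) = 0, h′(0) = 24, h′′(0) = -72, h′′′(0) = 360.

f: a_k = 2, 0, -1, 0, 1/12, 0, -1/360, 0, …
g: a_k = 0, 12, -18, 36, -81, 972/5, -486, 8748/7, …
L₀ := L_f ⊗_s L_g (sym. prod.), ord ≤ 4.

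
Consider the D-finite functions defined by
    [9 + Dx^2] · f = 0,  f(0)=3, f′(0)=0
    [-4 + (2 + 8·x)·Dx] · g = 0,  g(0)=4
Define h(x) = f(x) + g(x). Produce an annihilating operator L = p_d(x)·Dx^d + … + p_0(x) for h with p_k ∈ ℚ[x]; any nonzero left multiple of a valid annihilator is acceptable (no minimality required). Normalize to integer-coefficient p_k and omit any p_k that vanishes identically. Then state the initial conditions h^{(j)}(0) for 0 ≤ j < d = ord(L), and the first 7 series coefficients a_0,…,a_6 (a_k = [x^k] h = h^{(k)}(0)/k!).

f: a_k = 3, 0, -27/2, 0, 81/8, 0, -243/80, …
g: a_k = 4, 8, -8, 16, -40, 112, -336, …
L₀ := lclm(L_f,L_g); ord L₀ ≤ 2+1.
L = (-378 - 1296·x - 2592·x^2) + (45 + 828·x + 3888·x^2 + 5184·x^3)·Dx + (-42 - 144·x - 288·x^2)·Dx^2 + (5 + 92·x + 432·x^2 + 576·x^3)·Dx^3  (order 3).
h: a_k = 7, 8, -43/2, 16, -239/8, 112, -27123/80, …
ICs: h(0) = 7, h′(0) = 8, h′′(0) = -43.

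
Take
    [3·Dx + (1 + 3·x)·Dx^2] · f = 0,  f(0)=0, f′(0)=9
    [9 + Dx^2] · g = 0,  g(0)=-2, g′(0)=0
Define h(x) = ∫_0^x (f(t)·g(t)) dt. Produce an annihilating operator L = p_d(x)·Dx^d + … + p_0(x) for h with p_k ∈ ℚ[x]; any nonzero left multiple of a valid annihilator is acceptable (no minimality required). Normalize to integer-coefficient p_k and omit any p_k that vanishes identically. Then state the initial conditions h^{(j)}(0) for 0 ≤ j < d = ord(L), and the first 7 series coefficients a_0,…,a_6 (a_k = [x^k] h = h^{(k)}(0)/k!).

f: a_k = 0, 9, -27/2, 27, -243/4, 729/5, -729/2, …
g: a_k = -2, 0, 9, 0, -27/4, 0, 81/40, …
Sym-product of L_f,L_g gives L₀ (≤ ord 4).
∫: right-multiply L₀ by Dx.
L = (-81 + 486·x + 4617·x^2 + 11664·x^3 + 8748·x^4)·Dx + (36 + 540·x + 1944·x^2 + 1944·x^3)·Dx^2 + (180·x + 1134·x^2 + 2592·x^3 + 1944·x^4)·Dx^3 + (4 + 60·x + 216·x^2 + 216·x^3)·Dx^4 + (1 + 14·x + 69·x^2 + 144·x^3 + 108·x^4)·Dx^5  (order 5).
h: a_k = 0, 0, -9, 9, 27/4, 0, -729/40, …
ICs: h(0) = 0, h′(0) = 0, h′′(0) = -18, h′′′(0) = 54, h′′′′(0) = 162.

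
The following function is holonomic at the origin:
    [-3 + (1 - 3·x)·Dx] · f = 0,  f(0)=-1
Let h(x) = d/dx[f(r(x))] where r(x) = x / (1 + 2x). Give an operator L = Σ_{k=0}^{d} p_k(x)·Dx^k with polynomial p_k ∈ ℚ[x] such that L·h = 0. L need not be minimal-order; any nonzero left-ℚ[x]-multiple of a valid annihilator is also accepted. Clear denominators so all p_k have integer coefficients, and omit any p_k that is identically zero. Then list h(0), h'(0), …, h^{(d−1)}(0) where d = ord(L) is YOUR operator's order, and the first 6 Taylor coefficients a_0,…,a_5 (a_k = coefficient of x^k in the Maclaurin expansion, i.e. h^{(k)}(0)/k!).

f: a_k = -1, -3, -9, -27, -81, -243, …
f∘r: x↦r, Dx↦Dx/r' in L_f ⇒ L₀.
Derive L from L₀ (diff closure).
L = 4 + (-2 + 2·x)·Dx  (order 1).
h: a_k = -3, -6, -9, -12, -15, -18, …
ICs: h(0) = -3.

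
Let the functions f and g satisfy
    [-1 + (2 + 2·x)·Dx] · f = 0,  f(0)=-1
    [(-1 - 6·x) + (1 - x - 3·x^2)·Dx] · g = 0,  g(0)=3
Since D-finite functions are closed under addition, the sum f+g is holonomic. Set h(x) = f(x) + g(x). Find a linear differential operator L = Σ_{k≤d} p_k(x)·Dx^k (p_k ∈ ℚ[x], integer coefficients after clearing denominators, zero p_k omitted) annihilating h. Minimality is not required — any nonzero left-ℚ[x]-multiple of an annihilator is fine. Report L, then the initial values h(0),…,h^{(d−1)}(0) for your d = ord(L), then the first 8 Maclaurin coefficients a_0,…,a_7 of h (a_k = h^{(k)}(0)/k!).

L = (17 + 57·x + 135·x^2 + 90·x^3) + (-33 - 134·x - 387·x^2 - 510·x^3 - 225·x^4)·Dx + (2 + 30·x + 22·x^2 - 126·x^3 - 210·x^4 - 90·x^5)·Dx^2  (order 2).
h: a_k = 2, 5/2, 97/8, 335/16, 7301/128, 30713/256, 298005/1024, 1333215/2048, …
ICs: h(0) = 2, h′(0) = 5/2.

f: a_k = -1, -1/2, 1/8, -1/16, 5/128, -7/256, 21/1024, -33/2048, …
g: a_k = 3, 3, 12, 21, 57, 120, 291, 651, …
f+g: L₀ = lclm(L_f,L_g), ord ≤ 1+1.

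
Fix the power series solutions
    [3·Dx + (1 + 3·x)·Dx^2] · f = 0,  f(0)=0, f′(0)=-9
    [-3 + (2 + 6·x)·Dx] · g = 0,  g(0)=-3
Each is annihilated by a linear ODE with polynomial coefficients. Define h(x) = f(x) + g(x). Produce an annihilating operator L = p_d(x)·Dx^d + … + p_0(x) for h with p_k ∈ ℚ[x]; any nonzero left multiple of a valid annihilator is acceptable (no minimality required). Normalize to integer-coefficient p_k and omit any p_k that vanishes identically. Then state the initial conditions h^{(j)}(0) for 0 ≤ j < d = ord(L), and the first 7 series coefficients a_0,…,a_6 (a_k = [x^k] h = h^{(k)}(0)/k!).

f: a_k = 0, -9, 27/2, -27, 243/4, -729/5, 729/2, …
g: a_k = -3, -9/2, 27/8, -81/16, 1215/128, -5103/256, 45927/1024, …
Sum ⇒ L₀ = lclm(L_f,L_g) in ℚ(x)⟨Dx⟩.
L = 9·Dx + (15 + 45·x)·Dx^2 + (2 + 12·x + 18·x^2)·Dx^3  (order 3).
h: a_k = -3, -27/2, 135/8, -513/16, 8991/128, -212139/1280, 419175/1024, …
ICs: h(0) = -3, h′(0) = -27/2, h′′(0) = 135/4.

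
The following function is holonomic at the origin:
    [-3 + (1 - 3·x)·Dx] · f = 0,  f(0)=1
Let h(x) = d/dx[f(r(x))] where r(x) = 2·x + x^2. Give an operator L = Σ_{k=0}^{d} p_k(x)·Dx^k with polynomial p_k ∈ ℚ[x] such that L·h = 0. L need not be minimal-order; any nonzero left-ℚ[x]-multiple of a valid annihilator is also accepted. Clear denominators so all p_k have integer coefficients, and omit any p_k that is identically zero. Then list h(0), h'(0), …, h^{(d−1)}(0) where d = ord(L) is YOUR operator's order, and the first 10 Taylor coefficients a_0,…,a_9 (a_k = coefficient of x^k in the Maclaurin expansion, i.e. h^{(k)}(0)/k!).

L = (13 + 18·x + 9·x^2) + (-1 + 5·x + 9·x^2 + 3·x^3)·Dx  (order 1).
h: a_k = 6, 78, 756, 6516, 52650, 408402, 3079944, 22753224, 165464046, 1188418230, …
ICs: h(0) = 6.

f: a_k = 1, 3, 9, 27, 81, 243, 729, 2187, 6561, 19683, …
L₀ from L_f via x↦r, Dx↦r'^{-1}Dx.
Derive L from L₀ (diff closure).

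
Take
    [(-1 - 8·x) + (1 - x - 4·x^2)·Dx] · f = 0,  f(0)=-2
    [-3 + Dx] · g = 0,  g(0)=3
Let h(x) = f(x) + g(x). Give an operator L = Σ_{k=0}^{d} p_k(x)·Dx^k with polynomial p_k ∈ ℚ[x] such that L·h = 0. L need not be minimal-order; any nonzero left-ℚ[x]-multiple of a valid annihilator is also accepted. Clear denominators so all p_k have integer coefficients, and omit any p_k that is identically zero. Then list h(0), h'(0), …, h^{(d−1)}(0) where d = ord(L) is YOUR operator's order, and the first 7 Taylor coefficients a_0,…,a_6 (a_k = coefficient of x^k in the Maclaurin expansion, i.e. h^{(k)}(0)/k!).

f: a_k = -2, -2, -10, -18, -58, -130, -362, …
g: a_k = 3, 9, 27/2, 27/2, 81/8, 243/40, 243/80, …
h₀=f+g: left-lcm gives L₀, ord ≤ 2.
L = (-21 - 9·x - 396·x^2 - 288·x^3) + (1 + 42·x + 159·x^2 - 72·x^3 - 144·x^4)·Dx + (2 - 13·x - 9·x^2 + 56·x^3 + 48·x^4)·Dx^2  (order 2).
h: a_k = 1, 7, 7/2, -9/2, -383/8, -4957/40, -28717/80, …
ICs: h(0) = 1, h′(0) = 7.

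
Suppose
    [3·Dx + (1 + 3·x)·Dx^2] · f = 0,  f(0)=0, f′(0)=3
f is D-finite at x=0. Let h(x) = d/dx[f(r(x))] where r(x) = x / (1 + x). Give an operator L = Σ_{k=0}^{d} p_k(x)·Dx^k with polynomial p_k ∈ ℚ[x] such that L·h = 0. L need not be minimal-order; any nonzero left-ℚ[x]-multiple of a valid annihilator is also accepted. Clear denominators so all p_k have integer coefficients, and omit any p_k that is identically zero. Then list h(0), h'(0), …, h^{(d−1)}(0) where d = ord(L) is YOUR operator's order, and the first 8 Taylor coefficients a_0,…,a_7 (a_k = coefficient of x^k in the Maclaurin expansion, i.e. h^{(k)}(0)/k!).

L = (5 + 8·x) + (1 + 5·x + 4·x^2)·Dx  (order 1).
h: a_k = 3, -15, 63, -255, 1023, -4095, 16383, -65535, …
ICs: h(0) = 3.

f: a_k = 0, 3, -9/2, 9, -81/4, 243/5, -243/2, 2187/7, …
Substitute x→r, Dx→(1/r')Dx; clear ⇒ L₀.
Differentiate: ansatz ord ≤ ord L₀ ⇒ L.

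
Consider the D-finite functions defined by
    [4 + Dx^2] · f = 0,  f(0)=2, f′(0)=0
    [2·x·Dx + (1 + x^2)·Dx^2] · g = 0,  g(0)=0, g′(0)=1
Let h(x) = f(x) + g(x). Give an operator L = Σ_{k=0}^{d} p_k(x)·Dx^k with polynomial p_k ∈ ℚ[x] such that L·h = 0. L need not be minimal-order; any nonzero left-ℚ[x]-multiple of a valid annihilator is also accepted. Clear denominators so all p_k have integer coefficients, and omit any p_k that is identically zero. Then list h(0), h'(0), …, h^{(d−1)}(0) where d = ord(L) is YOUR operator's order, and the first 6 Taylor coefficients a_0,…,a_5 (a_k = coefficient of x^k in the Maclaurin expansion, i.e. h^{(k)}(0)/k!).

L = (-32·x + 80·x^3 + 16·x^5)·Dx + (4 + 32·x^2 + 36·x^4 + 8·x^6)·Dx^2 + (-8·x + 20·x^3 + 4·x^5)·Dx^3 + (1 + 8·x^2 + 9·x^4 + 2·x^6)·Dx^4  (order 4).
h: a_k = 2, 1, -4, -1/3, 4/3, 1/5, …
ICs: h(0) = 2, h′(0) = 1, h′′(0) = -8, h′′′(0) = -2.

f: a_k = 2, 0, -4, 0, 4/3, 0, …
g: a_k = 0, 1, 0, -1/3, 0, 1/5, …
Sum ⇒ L₀ = lclm(L_f,L_g) in ℚ(x)⟨Dx⟩.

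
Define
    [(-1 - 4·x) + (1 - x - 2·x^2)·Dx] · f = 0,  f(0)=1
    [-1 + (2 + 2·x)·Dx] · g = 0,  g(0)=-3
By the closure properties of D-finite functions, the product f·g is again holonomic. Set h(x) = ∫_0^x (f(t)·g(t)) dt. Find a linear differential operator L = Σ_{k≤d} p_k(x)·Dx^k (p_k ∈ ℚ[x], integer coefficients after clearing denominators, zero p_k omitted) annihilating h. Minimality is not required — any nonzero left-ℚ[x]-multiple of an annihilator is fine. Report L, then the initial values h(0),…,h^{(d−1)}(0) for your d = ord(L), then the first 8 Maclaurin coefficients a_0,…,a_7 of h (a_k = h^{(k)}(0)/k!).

f: a_k = 1, 1, 3, 5, 11, 21, 43, 85, …
g: a_k = -3, -3/2, 3/8, -3/16, 15/128, -21/256, 63/1024, -99/2048, …
f·g: L₀ = L_f ⊗_s L_g, ord ≤ 1·1.
Integrate: L := L₀·Dx.
L = (3 + 6·x)·Dx + (-2 + 2·x + 4·x^2)·Dx^2  (order 2).
h: a_k = 0, -3, -9/4, -27/8, -309/64, -5049/640, -6669/512, -160749/7168, …
ICs: h(0) = 0, h′(0) = -3.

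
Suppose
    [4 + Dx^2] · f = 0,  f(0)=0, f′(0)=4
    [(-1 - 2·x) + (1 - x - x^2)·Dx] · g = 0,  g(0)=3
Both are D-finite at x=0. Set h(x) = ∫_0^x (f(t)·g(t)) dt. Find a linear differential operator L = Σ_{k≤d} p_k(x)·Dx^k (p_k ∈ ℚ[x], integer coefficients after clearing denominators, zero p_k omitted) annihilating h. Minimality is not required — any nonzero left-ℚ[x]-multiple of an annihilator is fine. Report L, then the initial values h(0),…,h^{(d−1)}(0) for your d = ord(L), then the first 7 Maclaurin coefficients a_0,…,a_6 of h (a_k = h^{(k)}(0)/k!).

f: a_k = 0, 4, 0, -8/3, 0, 8/15, 0, …
g: a_k = 3, 3, 6, 9, 15, 24, 39, …
h₀=f·g: eliminate ⇒ L₀, order ≤ 2·1.
h=∫₀ˣh₀: take L = L₀·Dx.
L = (-2 + 4·x + 4·x^2)·Dx + (2 + 4·x)·Dx^2 + (-1 + x + x^2)·Dx^3  (order 3).
h: a_k = 0, 0, 6, 4, 4, 28/5, 38/5, …
ICs: h(0) = 0, h′(0) = 0, h′′(0) = 12.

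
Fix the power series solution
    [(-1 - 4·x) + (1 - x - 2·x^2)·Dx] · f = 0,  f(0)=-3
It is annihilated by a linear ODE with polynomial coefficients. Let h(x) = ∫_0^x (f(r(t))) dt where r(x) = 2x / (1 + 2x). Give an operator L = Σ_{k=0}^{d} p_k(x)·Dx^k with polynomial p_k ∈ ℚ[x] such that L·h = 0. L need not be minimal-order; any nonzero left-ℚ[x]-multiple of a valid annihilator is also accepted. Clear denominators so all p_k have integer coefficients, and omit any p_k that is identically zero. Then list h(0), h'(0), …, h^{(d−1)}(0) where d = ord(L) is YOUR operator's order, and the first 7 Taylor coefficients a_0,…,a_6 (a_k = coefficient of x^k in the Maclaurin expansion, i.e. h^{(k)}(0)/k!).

L = (2 + 20·x)·Dx + (-1 - 4·x + 4·x^2 + 16·x^3)·Dx^2  (order 2).
h: a_k = 0, -3, -3, -8, 0, -192/5, 64, …
ICs: h(0) = 0, h′(0) = -3.

f: a_k = -3, -3, -9, -15, -33, -63, -129, …
Change of var in L_f (x↦r) gives L₀.
∫: right-multiply L₀ by Dx.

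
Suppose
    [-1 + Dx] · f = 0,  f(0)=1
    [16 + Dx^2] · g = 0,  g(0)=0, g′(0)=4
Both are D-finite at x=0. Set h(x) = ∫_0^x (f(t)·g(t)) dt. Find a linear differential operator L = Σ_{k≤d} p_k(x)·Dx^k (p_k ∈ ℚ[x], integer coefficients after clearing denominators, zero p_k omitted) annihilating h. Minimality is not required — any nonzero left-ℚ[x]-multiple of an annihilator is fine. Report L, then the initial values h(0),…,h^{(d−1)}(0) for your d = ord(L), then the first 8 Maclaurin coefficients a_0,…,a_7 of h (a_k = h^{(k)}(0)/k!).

f: a_k = 1, 1, 1/2, 1/6, 1/24, 1/120, 1/720, 1/5040, …
g: a_k = 0, 4, 0, -32/3, 0, 128/15, 0, -1024/315, …
f·g: L₀ = L_f ⊗_s L_g, ord ≤ 1·2.
h=∫h₀ ⇒ L = L₀·Dx.
L = 17·Dx - 2·Dx^2 + Dx^3  (order 3).
h: a_k = 0, 0, 2, 4/3, -13/6, -2, 101/180, 611/630, …
ICs: h(0) = 0, h′(0) = 0, h′′(0) = 4.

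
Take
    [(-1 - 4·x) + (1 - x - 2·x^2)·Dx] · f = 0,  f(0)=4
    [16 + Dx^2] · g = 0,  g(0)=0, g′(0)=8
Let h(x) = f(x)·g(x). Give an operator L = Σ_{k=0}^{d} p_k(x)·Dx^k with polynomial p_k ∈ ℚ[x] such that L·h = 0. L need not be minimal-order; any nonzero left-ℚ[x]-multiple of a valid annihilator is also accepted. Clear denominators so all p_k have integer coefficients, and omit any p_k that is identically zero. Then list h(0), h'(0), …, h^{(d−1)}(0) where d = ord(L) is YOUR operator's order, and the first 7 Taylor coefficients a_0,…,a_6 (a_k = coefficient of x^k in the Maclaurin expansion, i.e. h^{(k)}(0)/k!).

f: a_k = 4, 4, 12, 20, 44, 84, 172, …
g: a_k = 0, 8, 0, -64/3, 0, 256/15, 0, …
Product ⇒ symmetric product L₀, ord ≤ 2.
L = (-12 + 16·x + 32·x^2) + (2 + 8·x)·Dx + (-1 + x + 2·x^2)·Dx^2  (order 2).
h: a_k = 0, 32, 32, 32/3, 224/3, 2464/15, 1568/5, …
ICs: h(0) = 0, h′(0) = 32.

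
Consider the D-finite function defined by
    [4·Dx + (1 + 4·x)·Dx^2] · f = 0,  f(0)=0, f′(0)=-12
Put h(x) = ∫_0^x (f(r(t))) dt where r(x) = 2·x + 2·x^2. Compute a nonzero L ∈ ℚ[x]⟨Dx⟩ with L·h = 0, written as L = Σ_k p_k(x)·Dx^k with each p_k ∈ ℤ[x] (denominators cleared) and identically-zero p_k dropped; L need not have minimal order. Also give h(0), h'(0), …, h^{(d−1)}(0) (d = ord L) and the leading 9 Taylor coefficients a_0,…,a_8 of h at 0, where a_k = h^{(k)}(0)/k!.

f: a_k = 0, -12, 24, -64, 192, -3072/5, 2048, -49152/7, 24576, …
h₀=f(r): pull back L_f along r ⇒ L₀.
h=∫₀ˣh₀: take L = L₀·Dx.
L = (6 + 16·x + 16·x^2)·Dx^2 + (1 + 10·x + 24·x^2 + 16·x^3)·Dx^3  (order 3).
h: a_k = 0, 0, -12, 24, -80, 1632/5, -7424/5, 50688/7, -259584/7, …
ICs: h(0) = 0, h′(0) = 0, h′′(0) = -24.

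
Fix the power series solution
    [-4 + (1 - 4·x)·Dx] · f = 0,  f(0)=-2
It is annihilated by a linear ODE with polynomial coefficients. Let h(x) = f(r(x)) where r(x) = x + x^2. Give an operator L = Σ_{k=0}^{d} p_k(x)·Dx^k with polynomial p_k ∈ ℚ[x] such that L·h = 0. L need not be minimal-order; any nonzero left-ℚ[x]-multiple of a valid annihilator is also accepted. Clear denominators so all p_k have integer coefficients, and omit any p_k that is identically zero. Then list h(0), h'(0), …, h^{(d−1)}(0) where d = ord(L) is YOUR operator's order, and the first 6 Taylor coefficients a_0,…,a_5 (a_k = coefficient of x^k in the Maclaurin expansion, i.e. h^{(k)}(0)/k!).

L = (4 + 8·x) + (-1 + 4·x + 4·x^2)·Dx  (order 1).
h: a_k = -2, -8, -40, -192, -928, -4480, …
ICs: h(0) = -2.

f: a_k = -2, -8, -32, -128, -512, -2048, …
Change of var in L_f (x↦r) gives L₀.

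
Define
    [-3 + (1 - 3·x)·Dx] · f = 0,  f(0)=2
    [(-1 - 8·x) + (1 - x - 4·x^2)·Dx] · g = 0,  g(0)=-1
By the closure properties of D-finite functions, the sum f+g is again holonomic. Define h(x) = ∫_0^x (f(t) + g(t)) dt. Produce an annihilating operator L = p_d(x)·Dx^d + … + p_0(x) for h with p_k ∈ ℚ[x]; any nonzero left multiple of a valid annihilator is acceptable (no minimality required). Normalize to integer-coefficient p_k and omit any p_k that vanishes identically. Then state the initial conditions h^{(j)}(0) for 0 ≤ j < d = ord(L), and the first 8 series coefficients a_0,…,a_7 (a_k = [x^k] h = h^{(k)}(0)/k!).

f: a_k = 2, 6, 18, 54, 162, 486, 1458, 4374, …
g: a_k = -1, -1, -5, -9, -29, -65, -181, -441, …
Weyl lclm of L_f,L_g ⇒ L₀ (ord ≤ 2).
h=∫h₀ ⇒ L = L₀·Dx.
L = (6 - 72·x + 144·x^2 - 144·x^3)·Dx + (4 - 84·x^2 + 252·x^3 - 288·x^4)·Dx^2 + (-1 + 8·x - 21·x^2 + 8·x^3 + 54·x^4 - 72·x^5)·Dx^3  (order 3).
h: a_k = 0, 1, 5/2, 13/3, 45/4, 133/5, 421/6, 1277/7, …
ICs: h(0) = 0, h′(0) = 1, h′′(0) = 5.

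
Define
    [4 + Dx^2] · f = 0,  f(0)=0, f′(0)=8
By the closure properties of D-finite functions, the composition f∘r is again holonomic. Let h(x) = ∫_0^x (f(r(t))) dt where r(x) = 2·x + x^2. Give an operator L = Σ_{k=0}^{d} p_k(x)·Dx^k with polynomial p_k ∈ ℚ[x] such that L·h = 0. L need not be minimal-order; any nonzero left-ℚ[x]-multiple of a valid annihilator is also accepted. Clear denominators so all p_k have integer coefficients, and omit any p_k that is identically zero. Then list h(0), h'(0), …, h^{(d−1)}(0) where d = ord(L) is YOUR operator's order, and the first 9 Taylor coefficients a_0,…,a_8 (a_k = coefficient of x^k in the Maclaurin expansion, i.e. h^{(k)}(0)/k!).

L = (16 + 48·x + 48·x^2 + 16·x^3)·Dx - Dx^2 + (1 + x)·Dx^3  (order 3).
h: a_k = 0, 0, 8, 8/3, -32/3, -64/5, 16/45, 80/7, 2848/315, …
ICs: h(0) = 0, h′(0) = 0, h′′(0) = 16.

f: a_k = 0, 8, 0, -16/3, 0, 16/15, 0, -32/315, 0, …
Substitute x→r, Dx→(1/r')Dx; clear ⇒ L₀.
Integrate: L := L₀·Dx.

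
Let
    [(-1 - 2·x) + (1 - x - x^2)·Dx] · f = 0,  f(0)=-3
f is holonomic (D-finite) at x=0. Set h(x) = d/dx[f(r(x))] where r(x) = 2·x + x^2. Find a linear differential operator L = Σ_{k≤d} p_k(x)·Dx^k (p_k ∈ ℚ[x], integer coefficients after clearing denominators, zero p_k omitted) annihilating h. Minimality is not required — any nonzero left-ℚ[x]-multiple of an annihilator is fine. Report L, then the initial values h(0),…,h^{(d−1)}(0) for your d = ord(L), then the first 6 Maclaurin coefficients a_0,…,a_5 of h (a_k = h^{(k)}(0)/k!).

L = (9 + 42·x + 105·x^2 + 164·x^3 + 141·x^4 + 60·x^5 + 10·x^6) + (-1 - 3·x + 9·x^2 + 39·x^3 + 55·x^4 + 39·x^5 + 14·x^6 + 2·x^7)·Dx  (order 1).
h: a_k = -6, -54, -288, -1416, -6510, -28710, …
ICs: h(0) = -6.

f: a_k = -3, -3, -6, -9, -15, -24, …
L₀ from L_f via x↦r, Dx↦r'^{-1}Dx.
Derive L from L₀ (diff closure).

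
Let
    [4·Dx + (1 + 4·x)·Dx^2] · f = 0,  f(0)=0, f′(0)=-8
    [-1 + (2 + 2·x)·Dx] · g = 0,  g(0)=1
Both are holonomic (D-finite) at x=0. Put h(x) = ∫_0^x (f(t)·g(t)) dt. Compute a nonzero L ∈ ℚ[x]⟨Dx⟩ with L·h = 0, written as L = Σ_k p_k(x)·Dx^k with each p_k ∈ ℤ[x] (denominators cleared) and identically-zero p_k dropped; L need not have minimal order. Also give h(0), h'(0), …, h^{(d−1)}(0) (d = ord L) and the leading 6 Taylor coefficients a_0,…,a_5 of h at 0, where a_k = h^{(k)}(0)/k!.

L = (-5 + 4·x)·Dx + (12 + 12·x)·Dx^2 + (4 + 24·x + 36·x^2 + 16·x^3)·Dx^3  (order 3).
h: a_k = 0, 0, -4, 4, -101/12, 125/6, …
ICs: h(0) = 0, h′(0) = 0, h′′(0) = -8.

f: a_k = 0, -8, 16, -128/3, 128, -2048/5, …
g: a_k = 1, 1/2, -1/8, 1/16, -5/128, 7/256, …
f·g: L₀ = L_f ⊗_s L_g, ord ≤ 2·1.
h=∫₀ˣh₀: take L = L₀·Dx.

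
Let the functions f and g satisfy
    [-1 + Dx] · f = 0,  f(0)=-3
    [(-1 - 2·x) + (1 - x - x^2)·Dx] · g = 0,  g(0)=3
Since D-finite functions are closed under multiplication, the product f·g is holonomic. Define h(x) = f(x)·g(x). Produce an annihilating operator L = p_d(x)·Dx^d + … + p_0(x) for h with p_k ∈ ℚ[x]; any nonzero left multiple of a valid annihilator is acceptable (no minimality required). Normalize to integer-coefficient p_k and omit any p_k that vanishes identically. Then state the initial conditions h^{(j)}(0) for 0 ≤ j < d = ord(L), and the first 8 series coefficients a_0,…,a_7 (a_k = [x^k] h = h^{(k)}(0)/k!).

L = (2 + x - x^2) + (-1 + x + x^2)·Dx  (order 1).
h: a_k = -9, -18, -63/2, -51, -663/8, -2679/20, -17347/80, -98221/280, …
ICs: h(0) = -9.

f: a_k = -3, -3, -3/2, -1/2, -1/8, -1/40, -1/240, -1/1680, …
g: a_k = 3, 3, 6, 9, 15, 24, 39, 63, …
h₀=f·g: eliminate ⇒ L₀, order ≤ 1·1.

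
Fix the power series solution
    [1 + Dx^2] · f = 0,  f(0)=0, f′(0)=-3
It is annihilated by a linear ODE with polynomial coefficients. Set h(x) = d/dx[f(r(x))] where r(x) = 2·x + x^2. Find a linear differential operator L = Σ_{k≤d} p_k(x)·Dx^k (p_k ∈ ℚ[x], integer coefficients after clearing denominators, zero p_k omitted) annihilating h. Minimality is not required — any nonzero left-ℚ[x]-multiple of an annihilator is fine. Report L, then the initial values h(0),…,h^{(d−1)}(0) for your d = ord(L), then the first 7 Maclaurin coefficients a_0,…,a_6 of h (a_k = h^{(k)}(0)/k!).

L = (7 + 16·x + 24·x^2 + 16·x^3 + 4·x^4) + (-3 - 3·x)·Dx + (1 + 2·x + x^2)·Dx^2  (order 2).
h: a_k = -6, -6, 12, 24, 11, -9, -202/15, …
ICs: h(0) = -6, h′(0) = -6.

f: a_k = 0, -3, 0, 1/2, 0, -1/40, 0, …
h₀=f(r): pull back L_f along r ⇒ L₀.
Differentiate: ansatz ord ≤ ord L₀ ⇒ L.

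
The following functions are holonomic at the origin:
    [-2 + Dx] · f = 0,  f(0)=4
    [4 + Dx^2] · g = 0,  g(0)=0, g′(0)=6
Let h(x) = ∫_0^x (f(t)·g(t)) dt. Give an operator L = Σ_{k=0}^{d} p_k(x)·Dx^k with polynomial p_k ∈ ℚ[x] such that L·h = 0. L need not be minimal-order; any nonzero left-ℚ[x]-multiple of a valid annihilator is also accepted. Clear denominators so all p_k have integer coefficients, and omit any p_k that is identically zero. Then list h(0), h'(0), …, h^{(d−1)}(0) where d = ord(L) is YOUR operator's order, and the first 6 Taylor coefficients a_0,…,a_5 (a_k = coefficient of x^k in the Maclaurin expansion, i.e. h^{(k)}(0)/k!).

f: a_k = 4, 8, 8, 16/3, 8/3, 16/15, …
g: a_k = 0, 6, 0, -4, 0, 4/5, …
h₀=f·g: eliminate ⇒ L₀, order ≤ 1·2.
Integrate: L := L₀·Dx.
L = 8·Dx - 4·Dx^2 + Dx^3  (order 3).
h: a_k = 0, 0, 12, 16, 8, 0, …
ICs: h(0) = 0, h′(0) = 0, h′′(0) = 24.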